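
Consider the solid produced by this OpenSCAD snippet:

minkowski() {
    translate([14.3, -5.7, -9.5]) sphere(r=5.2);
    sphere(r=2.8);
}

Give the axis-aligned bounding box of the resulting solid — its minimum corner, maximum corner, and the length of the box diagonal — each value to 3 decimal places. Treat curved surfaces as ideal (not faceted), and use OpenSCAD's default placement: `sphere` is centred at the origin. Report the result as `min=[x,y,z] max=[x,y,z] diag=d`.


A = translate([14.3, -5.7, -9.5]) sphere(r=5.2) → bbox [9.1,-10.9,-14.7] .. [19.5,-0.5,-4.3]
B = sphere(r=2.8) → bbox [-2.8,-2.8,-2.8] .. [2.8,2.8,2.8]
lo = A.lo+B.lo = [9.1-2.8, -10.9-2.8, -14.7-2.8] = [6.300,-13.700,-17.500]
hi = A.hi+B.hi = [19.5+2.8, -0.5+2.8, -4.3+2.8] = [22.300,2.300,-1.500]
diag = √(16²+16²+16²) = √768 = 27.713

min=[6.300,-13.700,-17.500] max=[22.300,2.300,-1.500] diag=27.713


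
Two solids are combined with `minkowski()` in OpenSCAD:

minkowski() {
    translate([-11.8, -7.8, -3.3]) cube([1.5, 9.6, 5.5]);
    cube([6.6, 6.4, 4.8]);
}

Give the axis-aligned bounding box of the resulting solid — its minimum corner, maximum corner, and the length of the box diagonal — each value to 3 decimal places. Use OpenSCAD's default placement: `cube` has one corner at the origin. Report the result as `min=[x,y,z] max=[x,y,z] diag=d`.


A = translate([-11.8, -7.8, -3.3]) cube([1.5, 9.6, 5.5]) → bbox [-11.8,-7.8,-3.3] .. [-10.3,1.8,2.2]
B = cube([6.6, 6.4, 4.8]) → bbox [0,0,0] .. [6.6,6.4,4.8]
lo = A.lo+B.lo = [-11.8+0, -7.8+0, -3.3+0] = [-11.800,-7.800,-3.300]
hi = A.hi+B.hi = [-10.3+6.6, 1.8+6.4, 2.2+4.8] = [-3.700,8.200,7.000]
diag = √(8.1²+16²+10.3²) = √427.7 = 20.681

min=[-11.800,-7.800,-3.300] max=[-3.700,8.200,7.000] diag=20.681


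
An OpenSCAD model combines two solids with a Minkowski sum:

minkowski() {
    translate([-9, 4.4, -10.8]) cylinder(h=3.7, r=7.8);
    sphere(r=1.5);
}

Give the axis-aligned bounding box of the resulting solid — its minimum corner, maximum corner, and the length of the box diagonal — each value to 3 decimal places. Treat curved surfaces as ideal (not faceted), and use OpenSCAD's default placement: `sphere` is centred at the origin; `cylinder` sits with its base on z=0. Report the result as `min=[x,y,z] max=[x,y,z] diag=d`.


min=[-18.300,-4.900,-12.300] max=[0.300,13.700,-5.600] diag=27.144

A = translate([-9, 4.4, -10.8]) cylinder(h=3.7, r=7.8) → bbox [-16.8,-3.4,-10.8] .. [-1.2,12.2,-7.1]
B = sphere(r=1.5) → bbox [-1.5,-1.5,-1.5] .. [1.5,1.5,1.5]
lo = A.lo+B.lo = [-16.8-1.5, -3.4-1.5, -10.8-1.5] = [-18.300,-4.900,-12.300]
hi = A.hi+B.hi = [-1.2+1.5, 12.2+1.5, -7.1+1.5] = [0.300,13.700,-5.600]
diag = √(18.6²+18.6²+6.7²) = √736.81 = 27.144


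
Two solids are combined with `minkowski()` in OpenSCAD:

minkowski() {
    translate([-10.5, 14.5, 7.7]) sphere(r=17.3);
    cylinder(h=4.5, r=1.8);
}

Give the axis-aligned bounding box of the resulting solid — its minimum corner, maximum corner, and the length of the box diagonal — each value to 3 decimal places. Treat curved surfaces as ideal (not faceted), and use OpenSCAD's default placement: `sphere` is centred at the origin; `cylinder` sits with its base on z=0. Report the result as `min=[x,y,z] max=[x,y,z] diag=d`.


min=[-29.600,-4.600,-9.600] max=[8.600,33.600,29.500] diag=66.688

A = translate([-10.5, 14.5, 7.7]) sphere(r=17.3) → bbox [-27.8,-2.8,-9.6] .. [6.8,31.8,25]
B = cylinder(h=4.5, r=1.8) → bbox [-1.8,-1.8,0] .. [1.8,1.8,4.5]
lo = A.lo+B.lo = [-27.8-1.8, -2.8-1.8, -9.6+0] = [-29.600,-4.600,-9.600]
hi = A.hi+B.hi = [6.8+1.8, 31.8+1.8, 25+4.5] = [8.600,33.600,29.500]
diag = √(38.2²+38.2²+39.1²) = √4447.29 = 66.688


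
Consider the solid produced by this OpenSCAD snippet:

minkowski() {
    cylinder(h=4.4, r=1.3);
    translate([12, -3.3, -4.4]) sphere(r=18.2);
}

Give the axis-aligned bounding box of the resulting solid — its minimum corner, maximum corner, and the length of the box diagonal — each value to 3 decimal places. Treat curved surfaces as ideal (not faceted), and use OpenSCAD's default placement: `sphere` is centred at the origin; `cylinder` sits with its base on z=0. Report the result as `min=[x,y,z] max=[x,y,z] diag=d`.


min=[-7.500,-22.800,-22.600] max=[31.500,16.200,18.200] diag=68.605

A = translate([12, -3.3, -4.4]) sphere(r=18.2) → bbox [-6.2,-21.5,-22.6] .. [30.2,14.9,13.8]
B = cylinder(h=4.4, r=1.3) → bbox [-1.3,-1.3,0] .. [1.3,1.3,4.4]
lo = A.lo+B.lo = [-6.2-1.3, -21.5-1.3, -22.6+0] = [-7.500,-22.800,-22.600]
hi = A.hi+B.hi = [30.2+1.3, 14.9+1.3, 13.8+4.4] = [31.500,16.200,18.200]
diag = √(39²+39²+40.8²) = √4706.64 = 68.605


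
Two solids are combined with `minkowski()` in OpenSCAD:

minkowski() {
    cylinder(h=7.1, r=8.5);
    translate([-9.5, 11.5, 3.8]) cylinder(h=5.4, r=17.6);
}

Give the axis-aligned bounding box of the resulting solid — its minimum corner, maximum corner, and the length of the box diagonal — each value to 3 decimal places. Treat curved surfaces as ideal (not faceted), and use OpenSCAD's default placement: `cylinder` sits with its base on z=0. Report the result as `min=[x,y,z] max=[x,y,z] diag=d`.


min=[-35.600,-14.600,3.800] max=[16.600,37.600,16.300] diag=74.873

A = translate([-9.5, 11.5, 3.8]) cylinder(h=5.4, r=17.6) → bbox [-27.1,-6.1,3.8] .. [8.1,29.1,9.2]
B = cylinder(h=7.1, r=8.5) → bbox [-8.5,-8.5,0] .. [8.5,8.5,7.1]
lo = A.lo+B.lo = [-27.1-8.5, -6.1-8.5, 3.8+0] = [-35.600,-14.600,3.800]
hi = A.hi+B.hi = [8.1+8.5, 29.1+8.5, 9.2+7.1] = [16.600,37.600,16.300]
diag = √(52.2²+52.2²+12.5²) = √5605.93 = 74.873


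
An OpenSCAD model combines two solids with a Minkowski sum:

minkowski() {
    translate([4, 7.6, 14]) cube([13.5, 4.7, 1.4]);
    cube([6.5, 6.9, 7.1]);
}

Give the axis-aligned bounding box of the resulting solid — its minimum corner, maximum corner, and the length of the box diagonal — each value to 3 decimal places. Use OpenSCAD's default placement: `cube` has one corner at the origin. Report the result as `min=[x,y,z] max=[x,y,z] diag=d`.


A = translate([4, 7.6, 14]) cube([13.5, 4.7, 1.4]) → bbox [4,7.6,14] .. [17.5,12.3,15.4]
B = cube([6.5, 6.9, 7.1]) → bbox [0,0,0] .. [6.5,6.9,7.1]
lo = A.lo+B.lo = [4+0, 7.6+0, 14+0] = [4.000,7.600,14.000]
hi = A.hi+B.hi = [17.5+6.5, 12.3+6.9, 15.4+7.1] = [24.000,19.200,22.500]
diag = √(20²+11.6²+8.5²) = √606.81 = 24.634

min=[4.000,7.600,14.000] max=[24.000,19.200,22.500] diag=24.634


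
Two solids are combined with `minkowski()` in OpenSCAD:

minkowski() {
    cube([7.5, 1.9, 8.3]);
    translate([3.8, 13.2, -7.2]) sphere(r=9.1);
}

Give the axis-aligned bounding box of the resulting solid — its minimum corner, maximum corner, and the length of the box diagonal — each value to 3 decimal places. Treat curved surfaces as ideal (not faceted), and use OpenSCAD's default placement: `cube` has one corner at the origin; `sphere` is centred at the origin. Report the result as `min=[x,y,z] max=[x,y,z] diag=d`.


min=[-5.300,4.100,-16.300] max=[20.400,24.200,10.200] diag=42.033

A = translate([3.8, 13.2, -7.2]) sphere(r=9.1) → bbox [-5.3,4.1,-16.3] .. [12.9,22.3,1.9]
B = cube([7.5, 1.9, 8.3]) → bbox [0,0,0] .. [7.5,1.9,8.3]
lo = A.lo+B.lo = [-5.3+0, 4.1+0, -16.3+0] = [-5.300,4.100,-16.300]
hi = A.hi+B.hi = [12.9+7.5, 22.3+1.9, 1.9+8.3] = [20.400,24.200,10.200]
diag = √(25.7²+20.1²+26.5²) = √1766.75 = 42.033


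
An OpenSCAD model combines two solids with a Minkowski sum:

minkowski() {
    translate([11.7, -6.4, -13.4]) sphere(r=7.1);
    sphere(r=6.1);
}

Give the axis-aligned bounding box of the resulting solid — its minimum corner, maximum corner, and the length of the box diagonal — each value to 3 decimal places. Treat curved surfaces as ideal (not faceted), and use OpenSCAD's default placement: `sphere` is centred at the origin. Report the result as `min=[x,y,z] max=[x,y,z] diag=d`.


min=[-1.500,-19.600,-26.600] max=[24.900,6.800,-0.200] diag=45.726

A = translate([11.7, -6.4, -13.4]) sphere(r=7.1) → bbox [4.6,-13.5,-20.5] .. [18.8,0.7,-6.3]
B = sphere(r=6.1) → bbox [-6.1,-6.1,-6.1] .. [6.1,6.1,6.1]
lo = A.lo+B.lo = [4.6-6.1, -13.5-6.1, -20.5-6.1] = [-1.500,-19.600,-26.600]
hi = A.hi+B.hi = [18.8+6.1, 0.7+6.1, -6.3+6.1] = [24.900,6.800,-0.200]
diag = √(26.4²+26.4²+26.4²) = √2090.88 = 45.726


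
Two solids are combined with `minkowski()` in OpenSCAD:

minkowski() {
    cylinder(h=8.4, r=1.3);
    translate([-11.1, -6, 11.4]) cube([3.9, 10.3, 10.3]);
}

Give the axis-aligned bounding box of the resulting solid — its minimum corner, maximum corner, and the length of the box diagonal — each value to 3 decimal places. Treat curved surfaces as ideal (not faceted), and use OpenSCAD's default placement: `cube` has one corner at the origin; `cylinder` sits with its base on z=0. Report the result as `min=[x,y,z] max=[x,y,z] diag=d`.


A = translate([-11.1, -6, 11.4]) cube([3.9, 10.3, 10.3]) → bbox [-11.1,-6,11.4] .. [-7.2,4.3,21.7]
B = cylinder(h=8.4, r=1.3) → bbox [-1.3,-1.3,0] .. [1.3,1.3,8.4]
lo = A.lo+B.lo = [-11.1-1.3, -6-1.3, 11.4+0] = [-12.400,-7.300,11.400]
hi = A.hi+B.hi = [-7.2+1.3, 4.3+1.3, 21.7+8.4] = [-5.900,5.600,30.100]
diag = √(6.5²+12.9²+18.7²) = √558.35 = 23.629

min=[-12.400,-7.300,11.400] max=[-5.900,5.600,30.100] diag=23.629


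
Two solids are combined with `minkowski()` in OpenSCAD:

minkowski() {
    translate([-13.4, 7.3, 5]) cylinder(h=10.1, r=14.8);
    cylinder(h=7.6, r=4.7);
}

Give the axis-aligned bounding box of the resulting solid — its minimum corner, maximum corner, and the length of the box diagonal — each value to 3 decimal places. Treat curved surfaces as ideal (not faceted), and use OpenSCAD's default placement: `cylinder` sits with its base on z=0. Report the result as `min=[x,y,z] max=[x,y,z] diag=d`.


min=[-32.900,-12.200,5.000] max=[6.100,26.800,22.700] diag=57.925

A = translate([-13.4, 7.3, 5]) cylinder(h=10.1, r=14.8) → bbox [-28.2,-7.5,5] .. [1.4,22.1,15.1]
B = cylinder(h=7.6, r=4.7) → bbox [-4.7,-4.7,0] .. [4.7,4.7,7.6]
lo = A.lo+B.lo = [-28.2-4.7, -7.5-4.7, 5+0] = [-32.900,-12.200,5.000]
hi = A.hi+B.hi = [1.4+4.7, 22.1+4.7, 15.1+7.6] = [6.100,26.800,22.700]
diag = √(39²+39²+17.7²) = √3355.29 = 57.925


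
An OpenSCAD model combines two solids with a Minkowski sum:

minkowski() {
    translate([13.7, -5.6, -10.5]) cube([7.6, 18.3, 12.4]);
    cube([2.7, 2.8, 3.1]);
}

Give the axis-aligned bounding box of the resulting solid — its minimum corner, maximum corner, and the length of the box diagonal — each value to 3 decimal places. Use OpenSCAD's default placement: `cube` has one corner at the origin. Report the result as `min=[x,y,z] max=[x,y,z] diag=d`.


min=[13.700,-5.600,-10.500] max=[24.000,15.500,5.000] diag=28.134

A = translate([13.7, -5.6, -10.5]) cube([7.6, 18.3, 12.4]) → bbox [13.7,-5.6,-10.5] .. [21.3,12.7,1.9]
B = cube([2.7, 2.8, 3.1]) → bbox [0,0,0] .. [2.7,2.8,3.1]
lo = A.lo+B.lo = [13.7+0, -5.6+0, -10.5+0] = [13.700,-5.600,-10.500]
hi = A.hi+B.hi = [21.3+2.7, 12.7+2.8, 1.9+3.1] = [24.000,15.500,5.000]
diag = √(10.3²+21.1²+15.5²) = √791.55 = 28.134


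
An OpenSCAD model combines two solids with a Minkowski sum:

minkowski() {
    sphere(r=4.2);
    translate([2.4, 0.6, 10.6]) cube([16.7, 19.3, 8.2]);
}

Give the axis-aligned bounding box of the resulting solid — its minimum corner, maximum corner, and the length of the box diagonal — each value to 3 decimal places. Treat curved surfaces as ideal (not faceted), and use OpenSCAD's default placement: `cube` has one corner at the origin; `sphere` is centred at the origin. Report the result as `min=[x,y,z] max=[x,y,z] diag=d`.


min=[-1.800,-3.600,6.400] max=[23.300,24.100,23.000] diag=40.901

A = translate([2.4, 0.6, 10.6]) cube([16.7, 19.3, 8.2]) → bbox [2.4,0.6,10.6] .. [19.1,19.9,18.8]
B = sphere(r=4.2) → bbox [-4.2,-4.2,-4.2] .. [4.2,4.2,4.2]
lo = A.lo+B.lo = [2.4-4.2, 0.6-4.2, 10.6-4.2] = [-1.800,-3.600,6.400]
hi = A.hi+B.hi = [19.1+4.2, 19.9+4.2, 18.8+4.2] = [23.300,24.100,23.000]
diag = √(25.1²+27.7²+16.6²) = √1672.86 = 40.901


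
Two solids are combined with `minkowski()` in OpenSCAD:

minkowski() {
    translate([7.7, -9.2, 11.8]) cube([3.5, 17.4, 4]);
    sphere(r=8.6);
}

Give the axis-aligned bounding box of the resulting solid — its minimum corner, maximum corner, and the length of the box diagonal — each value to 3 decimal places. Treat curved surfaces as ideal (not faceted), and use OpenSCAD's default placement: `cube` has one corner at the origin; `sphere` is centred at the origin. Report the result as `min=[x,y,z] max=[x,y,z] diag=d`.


min=[-0.900,-17.800,3.200] max=[19.800,16.800,24.400] diag=45.553

A = translate([7.7, -9.2, 11.8]) cube([3.5, 17.4, 4]) → bbox [7.7,-9.2,11.8] .. [11.2,8.2,15.8]
B = sphere(r=8.6) → bbox [-8.6,-8.6,-8.6] .. [8.6,8.6,8.6]
lo = A.lo+B.lo = [7.7-8.6, -9.2-8.6, 11.8-8.6] = [-0.900,-17.800,3.200]
hi = A.hi+B.hi = [11.2+8.6, 8.2+8.6, 15.8+8.6] = [19.800,16.800,24.400]
diag = √(20.7²+34.6²+21.2²) = √2075.09 = 45.553


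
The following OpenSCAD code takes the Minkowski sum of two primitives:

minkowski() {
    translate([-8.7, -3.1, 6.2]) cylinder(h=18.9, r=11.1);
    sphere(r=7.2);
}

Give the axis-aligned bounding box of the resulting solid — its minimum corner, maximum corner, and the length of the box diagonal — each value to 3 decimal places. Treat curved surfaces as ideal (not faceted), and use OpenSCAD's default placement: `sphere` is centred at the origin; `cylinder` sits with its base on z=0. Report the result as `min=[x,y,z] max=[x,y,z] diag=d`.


A = translate([-8.7, -3.1, 6.2]) cylinder(h=18.9, r=11.1) → bbox [-19.8,-14.2,6.2] .. [2.4,8,25.1]
B = sphere(r=7.2) → bbox [-7.2,-7.2,-7.2] .. [7.2,7.2,7.2]
lo = A.lo+B.lo = [-19.8-7.2, -14.2-7.2, 6.2-7.2] = [-27.000,-21.400,-1.000]
hi = A.hi+B.hi = [2.4+7.2, 8+7.2, 25.1+7.2] = [9.600,15.200,32.300]
diag = √(36.6²+36.6²+33.3²) = √3788.01 = 61.547

min=[-27.000,-21.400,-1.000] max=[9.600,15.200,32.300] diag=61.547


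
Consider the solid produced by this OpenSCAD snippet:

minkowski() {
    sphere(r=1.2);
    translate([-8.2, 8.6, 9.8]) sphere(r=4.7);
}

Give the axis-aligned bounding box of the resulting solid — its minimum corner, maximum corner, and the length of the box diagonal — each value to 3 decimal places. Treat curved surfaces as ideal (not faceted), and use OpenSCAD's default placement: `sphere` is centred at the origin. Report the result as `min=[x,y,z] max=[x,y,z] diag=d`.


A = translate([-8.2, 8.6, 9.8]) sphere(r=4.7) → bbox [-12.9,3.9,5.1] .. [-3.5,13.3,14.5]
B = sphere(r=1.2) → bbox [-1.2,-1.2,-1.2] .. [1.2,1.2,1.2]
lo = A.lo+B.lo = [-12.9-1.2, 3.9-1.2, 5.1-1.2] = [-14.100,2.700,3.900]
hi = A.hi+B.hi = [-3.5+1.2, 13.3+1.2, 14.5+1.2] = [-2.300,14.500,15.700]
diag = √(11.8²+11.8²+11.8²) = √417.72 = 20.438

min=[-14.100,2.700,3.900] max=[-2.300,14.500,15.700] diag=20.438


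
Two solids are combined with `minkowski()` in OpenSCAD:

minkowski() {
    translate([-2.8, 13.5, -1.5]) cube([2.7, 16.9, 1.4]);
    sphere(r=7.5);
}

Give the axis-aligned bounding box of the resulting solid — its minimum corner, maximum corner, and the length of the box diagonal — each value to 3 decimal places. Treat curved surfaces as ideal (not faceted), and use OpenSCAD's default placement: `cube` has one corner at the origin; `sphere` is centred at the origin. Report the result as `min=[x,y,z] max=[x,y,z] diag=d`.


min=[-10.300,6.000,-9.000] max=[7.400,37.900,7.400] diag=39.998

A = translate([-2.8, 13.5, -1.5]) cube([2.7, 16.9, 1.4]) → bbox [-2.8,13.5,-1.5] .. [-0.1,30.4,-0.1]
B = sphere(r=7.5) → bbox [-7.5,-7.5,-7.5] .. [7.5,7.5,7.5]
lo = A.lo+B.lo = [-2.8-7.5, 13.5-7.5, -1.5-7.5] = [-10.300,6.000,-9.000]
hi = A.hi+B.hi = [-0.1+7.5, 30.4+7.5, -0.1+7.5] = [7.400,37.900,7.400]
diag = √(17.7²+31.9²+16.4²) = √1599.86 = 39.998


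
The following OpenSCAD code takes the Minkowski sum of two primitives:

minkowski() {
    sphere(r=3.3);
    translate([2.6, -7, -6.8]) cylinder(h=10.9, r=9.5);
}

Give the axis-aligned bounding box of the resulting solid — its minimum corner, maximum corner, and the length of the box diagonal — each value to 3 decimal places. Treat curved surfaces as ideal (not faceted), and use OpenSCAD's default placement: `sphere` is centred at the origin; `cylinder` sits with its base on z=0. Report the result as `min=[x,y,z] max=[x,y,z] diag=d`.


A = translate([2.6, -7, -6.8]) cylinder(h=10.9, r=9.5) → bbox [-6.9,-16.5,-6.8] .. [12.1,2.5,4.1]
B = sphere(r=3.3) → bbox [-3.3,-3.3,-3.3] .. [3.3,3.3,3.3]
lo = A.lo+B.lo = [-6.9-3.3, -16.5-3.3, -6.8-3.3] = [-10.200,-19.800,-10.100]
hi = A.hi+B.hi = [12.1+3.3, 2.5+3.3, 4.1+3.3] = [15.400,5.800,7.400]
diag = √(25.6²+25.6²+17.5²) = √1616.97 = 40.212

min=[-10.200,-19.800,-10.100] max=[15.400,5.800,7.400] diag=40.212


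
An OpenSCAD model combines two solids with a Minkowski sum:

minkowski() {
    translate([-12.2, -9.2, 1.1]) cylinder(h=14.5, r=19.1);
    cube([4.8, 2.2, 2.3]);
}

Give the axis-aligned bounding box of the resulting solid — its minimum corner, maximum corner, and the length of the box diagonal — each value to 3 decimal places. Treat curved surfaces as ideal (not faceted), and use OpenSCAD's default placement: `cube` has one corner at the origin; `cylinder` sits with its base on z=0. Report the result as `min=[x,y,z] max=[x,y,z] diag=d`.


min=[-31.300,-28.300,1.100] max=[11.700,12.100,17.900] diag=61.347

A = translate([-12.2, -9.2, 1.1]) cylinder(h=14.5, r=19.1) → bbox [-31.3,-28.3,1.1] .. [6.9,9.9,15.6]
B = cube([4.8, 2.2, 2.3]) → bbox [0,0,0] .. [4.8,2.2,2.3]
lo = A.lo+B.lo = [-31.3+0, -28.3+0, 1.1+0] = [-31.300,-28.300,1.100]
hi = A.hi+B.hi = [6.9+4.8, 9.9+2.2, 15.6+2.3] = [11.700,12.100,17.900]
diag = √(43²+40.4²+16.8²) = √3763.4 = 61.347


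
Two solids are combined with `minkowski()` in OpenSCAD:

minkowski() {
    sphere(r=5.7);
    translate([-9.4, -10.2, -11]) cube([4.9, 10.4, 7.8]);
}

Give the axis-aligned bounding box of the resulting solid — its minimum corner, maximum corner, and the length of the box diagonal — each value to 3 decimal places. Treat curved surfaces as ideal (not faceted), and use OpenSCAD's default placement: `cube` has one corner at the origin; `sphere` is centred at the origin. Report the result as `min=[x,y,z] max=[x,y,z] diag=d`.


min=[-15.100,-15.900,-16.700] max=[1.200,5.900,2.500] diag=33.310

A = translate([-9.4, -10.2, -11]) cube([4.9, 10.4, 7.8]) → bbox [-9.4,-10.2,-11] .. [-4.5,0.2,-3.2]
B = sphere(r=5.7) → bbox [-5.7,-5.7,-5.7] .. [5.7,5.7,5.7]
lo = A.lo+B.lo = [-9.4-5.7, -10.2-5.7, -11-5.7] = [-15.100,-15.900,-16.700]
hi = A.hi+B.hi = [-4.5+5.7, 0.2+5.7, -3.2+5.7] = [1.200,5.900,2.500]
diag = √(16.3²+21.8²+19.2²) = √1109.57 = 33.310


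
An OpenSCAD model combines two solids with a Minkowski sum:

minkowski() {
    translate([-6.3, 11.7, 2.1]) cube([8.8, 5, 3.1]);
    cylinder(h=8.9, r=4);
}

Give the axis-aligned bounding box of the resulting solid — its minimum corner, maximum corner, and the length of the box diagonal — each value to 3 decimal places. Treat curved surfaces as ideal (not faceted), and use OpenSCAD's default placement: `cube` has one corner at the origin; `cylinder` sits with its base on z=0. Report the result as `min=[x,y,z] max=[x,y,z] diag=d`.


min=[-10.300,7.700,2.100] max=[6.500,20.700,14.100] diag=24.398

A = translate([-6.3, 11.7, 2.1]) cube([8.8, 5, 3.1]) → bbox [-6.3,11.7,2.1] .. [2.5,16.7,5.2]
B = cylinder(h=8.9, r=4) → bbox [-4,-4,0] .. [4,4,8.9]
lo = A.lo+B.lo = [-6.3-4, 11.7-4, 2.1+0] = [-10.300,7.700,2.100]
hi = A.hi+B.hi = [2.5+4, 16.7+4, 5.2+8.9] = [6.500,20.700,14.100]
diag = √(16.8²+13²+12²) = √595.24 = 24.398


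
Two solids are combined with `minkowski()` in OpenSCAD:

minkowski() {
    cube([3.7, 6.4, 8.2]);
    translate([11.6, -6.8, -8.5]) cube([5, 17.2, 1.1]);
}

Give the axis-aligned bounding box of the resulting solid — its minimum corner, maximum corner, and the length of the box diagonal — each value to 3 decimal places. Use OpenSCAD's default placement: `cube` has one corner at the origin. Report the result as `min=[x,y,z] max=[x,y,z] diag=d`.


A = translate([11.6, -6.8, -8.5]) cube([5, 17.2, 1.1]) → bbox [11.6,-6.8,-8.5] .. [16.6,10.4,-7.4]
B = cube([3.7, 6.4, 8.2]) → bbox [0,0,0] .. [3.7,6.4,8.2]
lo = A.lo+B.lo = [11.6+0, -6.8+0, -8.5+0] = [11.600,-6.800,-8.500]
hi = A.hi+B.hi = [16.6+3.7, 10.4+6.4, -7.4+8.2] = [20.300,16.800,0.800]
diag = √(8.7²+23.6²+9.3²) = √719.14 = 26.817

min=[11.600,-6.800,-8.500] max=[20.300,16.800,0.800] diag=26.817


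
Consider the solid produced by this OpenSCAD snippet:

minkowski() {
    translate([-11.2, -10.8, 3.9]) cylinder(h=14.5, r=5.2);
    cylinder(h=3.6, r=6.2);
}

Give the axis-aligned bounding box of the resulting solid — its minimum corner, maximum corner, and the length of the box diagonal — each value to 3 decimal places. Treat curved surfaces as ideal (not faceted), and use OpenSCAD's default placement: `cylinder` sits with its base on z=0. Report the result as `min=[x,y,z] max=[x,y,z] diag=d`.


min=[-22.600,-22.200,3.900] max=[0.200,0.600,22.000] diag=36.977

A = translate([-11.2, -10.8, 3.9]) cylinder(h=14.5, r=5.2) → bbox [-16.4,-16,3.9] .. [-6,-5.6,18.4]
B = cylinder(h=3.6, r=6.2) → bbox [-6.2,-6.2,0] .. [6.2,6.2,3.6]
lo = A.lo+B.lo = [-16.4-6.2, -16-6.2, 3.9+0] = [-22.600,-22.200,3.900]
hi = A.hi+B.hi = [-6+6.2, -5.6+6.2, 18.4+3.6] = [0.200,0.600,22.000]
diag = √(22.8²+22.8²+18.1²) = √1367.29 = 36.977


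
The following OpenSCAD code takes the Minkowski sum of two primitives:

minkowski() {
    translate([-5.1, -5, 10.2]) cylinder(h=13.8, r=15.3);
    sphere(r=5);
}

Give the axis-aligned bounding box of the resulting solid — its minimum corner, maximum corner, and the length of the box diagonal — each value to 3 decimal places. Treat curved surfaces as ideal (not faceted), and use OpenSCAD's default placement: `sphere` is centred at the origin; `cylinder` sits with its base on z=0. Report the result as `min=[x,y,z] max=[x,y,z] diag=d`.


A = translate([-5.1, -5, 10.2]) cylinder(h=13.8, r=15.3) → bbox [-20.4,-20.3,10.2] .. [10.2,10.3,24]
B = sphere(r=5) → bbox [-5,-5,-5] .. [5,5,5]
lo = A.lo+B.lo = [-20.4-5, -20.3-5, 10.2-5] = [-25.400,-25.300,5.200]
hi = A.hi+B.hi = [10.2+5, 10.3+5, 24+5] = [15.200,15.300,29.000]
diag = √(40.6²+40.6²+23.8²) = √3863.16 = 62.154

min=[-25.400,-25.300,5.200] max=[15.200,15.300,29.000] diag=62.154


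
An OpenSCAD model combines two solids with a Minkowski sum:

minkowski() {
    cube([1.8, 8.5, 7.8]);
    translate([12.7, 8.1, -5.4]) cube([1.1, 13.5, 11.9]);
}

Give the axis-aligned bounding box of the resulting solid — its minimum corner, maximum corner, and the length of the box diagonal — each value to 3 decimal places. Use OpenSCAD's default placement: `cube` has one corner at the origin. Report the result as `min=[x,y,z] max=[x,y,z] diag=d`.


min=[12.700,8.100,-5.400] max=[15.600,30.100,14.300] diag=29.673

A = translate([12.7, 8.1, -5.4]) cube([1.1, 13.5, 11.9]) → bbox [12.7,8.1,-5.4] .. [13.8,21.6,6.5]
B = cube([1.8, 8.5, 7.8]) → bbox [0,0,0] .. [1.8,8.5,7.8]
lo = A.lo+B.lo = [12.7+0, 8.1+0, -5.4+0] = [12.700,8.100,-5.400]
hi = A.hi+B.hi = [13.8+1.8, 21.6+8.5, 6.5+7.8] = [15.600,30.100,14.300]
diag = √(2.9²+22²+19.7²) = √880.5 = 29.673


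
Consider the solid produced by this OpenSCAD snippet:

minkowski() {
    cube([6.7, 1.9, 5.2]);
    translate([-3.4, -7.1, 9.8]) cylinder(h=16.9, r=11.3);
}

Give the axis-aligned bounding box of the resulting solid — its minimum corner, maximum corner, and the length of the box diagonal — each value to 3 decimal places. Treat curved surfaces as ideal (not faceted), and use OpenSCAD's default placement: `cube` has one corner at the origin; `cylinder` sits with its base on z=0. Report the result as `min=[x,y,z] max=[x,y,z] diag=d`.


min=[-14.700,-18.400,9.800] max=[14.600,6.100,31.900] diag=44.127

A = translate([-3.4, -7.1, 9.8]) cylinder(h=16.9, r=11.3) → bbox [-14.7,-18.4,9.8] .. [7.9,4.2,26.7]
B = cube([6.7, 1.9, 5.2]) → bbox [0,0,0] .. [6.7,1.9,5.2]
lo = A.lo+B.lo = [-14.7+0, -18.4+0, 9.8+0] = [-14.700,-18.400,9.800]
hi = A.hi+B.hi = [7.9+6.7, 4.2+1.9, 26.7+5.2] = [14.600,6.100,31.900]
diag = √(29.3²+24.5²+22.1²) = √1947.15 = 44.127


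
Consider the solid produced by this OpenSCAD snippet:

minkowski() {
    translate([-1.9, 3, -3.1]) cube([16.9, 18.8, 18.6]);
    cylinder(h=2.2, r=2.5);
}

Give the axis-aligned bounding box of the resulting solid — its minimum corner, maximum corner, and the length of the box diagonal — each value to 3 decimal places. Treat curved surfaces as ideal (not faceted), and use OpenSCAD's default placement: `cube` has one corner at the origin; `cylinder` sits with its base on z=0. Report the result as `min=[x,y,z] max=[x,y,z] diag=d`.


min=[-4.400,0.500,-3.100] max=[17.500,24.300,17.700] diag=38.454

A = translate([-1.9, 3, -3.1]) cube([16.9, 18.8, 18.6]) → bbox [-1.9,3,-3.1] .. [15,21.8,15.5]
B = cylinder(h=2.2, r=2.5) → bbox [-2.5,-2.5,0] .. [2.5,2.5,2.2]
lo = A.lo+B.lo = [-1.9-2.5, 3-2.5, -3.1+0] = [-4.400,0.500,-3.100]
hi = A.hi+B.hi = [15+2.5, 21.8+2.5, 15.5+2.2] = [17.500,24.300,17.700]
diag = √(21.9²+23.8²+20.8²) = √1478.69 = 38.454


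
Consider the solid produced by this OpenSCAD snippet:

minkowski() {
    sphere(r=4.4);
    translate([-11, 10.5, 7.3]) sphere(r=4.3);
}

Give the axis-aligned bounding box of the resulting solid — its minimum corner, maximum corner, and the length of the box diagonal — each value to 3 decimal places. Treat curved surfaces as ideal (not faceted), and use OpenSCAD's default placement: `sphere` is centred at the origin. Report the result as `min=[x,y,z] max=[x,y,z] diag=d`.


A = translate([-11, 10.5, 7.3]) sphere(r=4.3) → bbox [-15.3,6.2,3] .. [-6.7,14.8,11.6]
B = sphere(r=4.4) → bbox [-4.4,-4.4,-4.4] .. [4.4,4.4,4.4]
lo = A.lo+B.lo = [-15.3-4.4, 6.2-4.4, 3-4.4] = [-19.700,1.800,-1.400]
hi = A.hi+B.hi = [-6.7+4.4, 14.8+4.4, 11.6+4.4] = [-2.300,19.200,16.000]
diag = √(17.4²+17.4²+17.4²) = √908.28 = 30.138

min=[-19.700,1.800,-1.400] max=[-2.300,19.200,16.000] diag=30.138


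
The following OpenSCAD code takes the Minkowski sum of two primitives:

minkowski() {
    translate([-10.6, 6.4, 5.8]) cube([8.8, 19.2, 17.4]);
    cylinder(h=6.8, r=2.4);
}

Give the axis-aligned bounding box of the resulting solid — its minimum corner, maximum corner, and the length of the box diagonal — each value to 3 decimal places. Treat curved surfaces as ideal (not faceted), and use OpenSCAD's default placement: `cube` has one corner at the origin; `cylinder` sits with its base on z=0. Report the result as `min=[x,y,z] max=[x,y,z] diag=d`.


A = translate([-10.6, 6.4, 5.8]) cube([8.8, 19.2, 17.4]) → bbox [-10.6,6.4,5.8] .. [-1.8,25.6,23.2]
B = cylinder(h=6.8, r=2.4) → bbox [-2.4,-2.4,0] .. [2.4,2.4,6.8]
lo = A.lo+B.lo = [-10.6-2.4, 6.4-2.4, 5.8+0] = [-13.000,4.000,5.800]
hi = A.hi+B.hi = [-1.8+2.4, 25.6+2.4, 23.2+6.8] = [0.600,28.000,30.000]
diag = √(13.6²+24²+24.2²) = √1346.6 = 36.696

min=[-13.000,4.000,5.800] max=[0.600,28.000,30.000] diag=36.696


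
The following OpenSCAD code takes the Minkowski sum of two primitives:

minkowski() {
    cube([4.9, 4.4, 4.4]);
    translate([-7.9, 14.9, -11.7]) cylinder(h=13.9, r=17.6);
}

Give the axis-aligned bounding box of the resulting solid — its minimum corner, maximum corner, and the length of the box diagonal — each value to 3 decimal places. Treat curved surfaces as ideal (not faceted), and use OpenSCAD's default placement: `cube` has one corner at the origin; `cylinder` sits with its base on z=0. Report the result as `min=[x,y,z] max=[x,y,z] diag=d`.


min=[-25.500,-2.700,-11.700] max=[14.600,36.900,6.600] diag=59.254

A = translate([-7.9, 14.9, -11.7]) cylinder(h=13.9, r=17.6) → bbox [-25.5,-2.7,-11.7] .. [9.7,32.5,2.2]
B = cube([4.9, 4.4, 4.4]) → bbox [0,0,0] .. [4.9,4.4,4.4]
lo = A.lo+B.lo = [-25.5+0, -2.7+0, -11.7+0] = [-25.500,-2.700,-11.700]
hi = A.hi+B.hi = [9.7+4.9, 32.5+4.4, 2.2+4.4] = [14.600,36.900,6.600]
diag = √(40.1²+39.6²+18.3²) = √3511.06 = 59.254


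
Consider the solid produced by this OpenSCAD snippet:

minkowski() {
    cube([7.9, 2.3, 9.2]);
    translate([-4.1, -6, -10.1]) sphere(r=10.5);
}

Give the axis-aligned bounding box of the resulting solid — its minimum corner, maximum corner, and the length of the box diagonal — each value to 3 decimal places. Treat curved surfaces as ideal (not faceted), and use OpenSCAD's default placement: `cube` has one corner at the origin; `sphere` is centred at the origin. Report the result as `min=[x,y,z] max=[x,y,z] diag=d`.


A = translate([-4.1, -6, -10.1]) sphere(r=10.5) → bbox [-14.6,-16.5,-20.6] .. [6.4,4.5,0.4]
B = cube([7.9, 2.3, 9.2]) → bbox [0,0,0] .. [7.9,2.3,9.2]
lo = A.lo+B.lo = [-14.6+0, -16.5+0, -20.6+0] = [-14.600,-16.500,-20.600]
hi = A.hi+B.hi = [6.4+7.9, 4.5+2.3, 0.4+9.2] = [14.300,6.800,9.600]
diag = √(28.9²+23.3²+30.2²) = √2290.14 = 47.855

min=[-14.600,-16.500,-20.600] max=[14.300,6.800,9.600] diag=47.855


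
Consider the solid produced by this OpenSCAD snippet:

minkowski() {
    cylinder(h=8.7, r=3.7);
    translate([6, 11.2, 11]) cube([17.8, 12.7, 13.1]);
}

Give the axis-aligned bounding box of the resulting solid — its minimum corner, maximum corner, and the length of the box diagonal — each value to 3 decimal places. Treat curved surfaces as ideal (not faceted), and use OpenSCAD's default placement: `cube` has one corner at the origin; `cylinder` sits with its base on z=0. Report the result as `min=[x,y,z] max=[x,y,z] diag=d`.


min=[2.300,7.500,11.000] max=[27.500,27.600,32.800] diag=38.914

A = translate([6, 11.2, 11]) cube([17.8, 12.7, 13.1]) → bbox [6,11.2,11] .. [23.8,23.9,24.1]
B = cylinder(h=8.7, r=3.7) → bbox [-3.7,-3.7,0] .. [3.7,3.7,8.7]
lo = A.lo+B.lo = [6-3.7, 11.2-3.7, 11+0] = [2.300,7.500,11.000]
hi = A.hi+B.hi = [23.8+3.7, 23.9+3.7, 24.1+8.7] = [27.500,27.600,32.800]
diag = √(25.2²+20.1²+21.8²) = √1514.29 = 38.914


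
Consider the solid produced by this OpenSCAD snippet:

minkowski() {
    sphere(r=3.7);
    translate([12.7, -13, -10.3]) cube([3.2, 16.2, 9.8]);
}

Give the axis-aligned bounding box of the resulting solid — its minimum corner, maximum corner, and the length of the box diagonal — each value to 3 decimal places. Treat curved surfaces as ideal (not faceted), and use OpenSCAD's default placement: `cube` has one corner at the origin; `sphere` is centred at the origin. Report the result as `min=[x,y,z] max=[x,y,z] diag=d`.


min=[9.000,-16.700,-14.000] max=[19.600,6.900,3.200] diag=31.067

A = translate([12.7, -13, -10.3]) cube([3.2, 16.2, 9.8]) → bbox [12.7,-13,-10.3] .. [15.9,3.2,-0.5]
B = sphere(r=3.7) → bbox [-3.7,-3.7,-3.7] .. [3.7,3.7,3.7]
lo = A.lo+B.lo = [12.7-3.7, -13-3.7, -10.3-3.7] = [9.000,-16.700,-14.000]
hi = A.hi+B.hi = [15.9+3.7, 3.2+3.7, -0.5+3.7] = [19.600,6.900,3.200]
diag = √(10.6²+23.6²+17.2²) = √965.16 = 31.067


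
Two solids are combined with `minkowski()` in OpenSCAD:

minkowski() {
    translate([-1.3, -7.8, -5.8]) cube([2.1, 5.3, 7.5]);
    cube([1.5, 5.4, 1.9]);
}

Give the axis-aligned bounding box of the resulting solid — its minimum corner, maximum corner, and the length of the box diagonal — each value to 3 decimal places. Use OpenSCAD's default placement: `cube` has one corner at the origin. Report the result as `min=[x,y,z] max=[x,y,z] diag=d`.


A = translate([-1.3, -7.8, -5.8]) cube([2.1, 5.3, 7.5]) → bbox [-1.3,-7.8,-5.8] .. [0.8,-2.5,1.7]
B = cube([1.5, 5.4, 1.9]) → bbox [0,0,0] .. [1.5,5.4,1.9]
lo = A.lo+B.lo = [-1.3+0, -7.8+0, -5.8+0] = [-1.300,-7.800,-5.800]
hi = A.hi+B.hi = [0.8+1.5, -2.5+5.4, 1.7+1.9] = [2.300,2.900,3.600]
diag = √(3.6²+10.7²+9.4²) = √215.81 = 14.690

min=[-1.300,-7.800,-5.800] max=[2.300,2.900,3.600] diag=14.690


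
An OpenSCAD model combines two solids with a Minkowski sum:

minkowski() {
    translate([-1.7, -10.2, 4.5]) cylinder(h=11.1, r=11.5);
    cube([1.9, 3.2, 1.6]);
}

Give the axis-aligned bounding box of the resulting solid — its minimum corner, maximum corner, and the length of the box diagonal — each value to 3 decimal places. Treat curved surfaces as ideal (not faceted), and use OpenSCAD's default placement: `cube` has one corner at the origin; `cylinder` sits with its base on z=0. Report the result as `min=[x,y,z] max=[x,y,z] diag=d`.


min=[-13.200,-21.700,4.500] max=[11.700,4.500,17.200] diag=38.311

A = translate([-1.7, -10.2, 4.5]) cylinder(h=11.1, r=11.5) → bbox [-13.2,-21.7,4.5] .. [9.8,1.3,15.6]
B = cube([1.9, 3.2, 1.6]) → bbox [0,0,0] .. [1.9,3.2,1.6]
lo = A.lo+B.lo = [-13.2+0, -21.7+0, 4.5+0] = [-13.200,-21.700,4.500]
hi = A.hi+B.hi = [9.8+1.9, 1.3+3.2, 15.6+1.6] = [11.700,4.500,17.200]
diag = √(24.9²+26.2²+12.7²) = √1467.74 = 38.311


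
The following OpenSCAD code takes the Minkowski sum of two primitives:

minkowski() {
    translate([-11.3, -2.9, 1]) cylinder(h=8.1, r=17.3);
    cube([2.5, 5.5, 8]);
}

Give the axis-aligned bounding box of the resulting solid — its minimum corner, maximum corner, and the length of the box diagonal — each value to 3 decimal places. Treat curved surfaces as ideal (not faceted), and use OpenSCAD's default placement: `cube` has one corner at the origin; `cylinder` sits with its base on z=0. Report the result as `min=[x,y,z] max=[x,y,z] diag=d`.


A = translate([-11.3, -2.9, 1]) cylinder(h=8.1, r=17.3) → bbox [-28.6,-20.2,1] .. [6,14.4,9.1]
B = cube([2.5, 5.5, 8]) → bbox [0,0,0] .. [2.5,5.5,8]
lo = A.lo+B.lo = [-28.6+0, -20.2+0, 1+0] = [-28.600,-20.200,1.000]
hi = A.hi+B.hi = [6+2.5, 14.4+5.5, 9.1+8] = [8.500,19.900,17.100]
diag = √(37.1²+40.1²+16.1²) = √3243.63 = 56.953

min=[-28.600,-20.200,1.000] max=[8.500,19.900,17.100] diag=56.953


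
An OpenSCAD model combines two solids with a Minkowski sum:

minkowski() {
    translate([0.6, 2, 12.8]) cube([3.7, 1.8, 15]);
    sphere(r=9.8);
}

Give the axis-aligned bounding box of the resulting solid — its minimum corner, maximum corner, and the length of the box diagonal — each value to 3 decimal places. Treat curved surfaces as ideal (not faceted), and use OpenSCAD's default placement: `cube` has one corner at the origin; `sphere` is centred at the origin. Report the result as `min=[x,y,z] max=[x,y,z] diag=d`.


min=[-9.200,-7.800,3.000] max=[14.100,13.600,37.600] diag=46.883

A = translate([0.6, 2, 12.8]) cube([3.7, 1.8, 15]) → bbox [0.6,2,12.8] .. [4.3,3.8,27.8]
B = sphere(r=9.8) → bbox [-9.8,-9.8,-9.8] .. [9.8,9.8,9.8]
lo = A.lo+B.lo = [0.6-9.8, 2-9.8, 12.8-9.8] = [-9.200,-7.800,3.000]
hi = A.hi+B.hi = [4.3+9.8, 3.8+9.8, 27.8+9.8] = [14.100,13.600,37.600]
diag = √(23.3²+21.4²+34.6²) = √2198.01 = 46.883


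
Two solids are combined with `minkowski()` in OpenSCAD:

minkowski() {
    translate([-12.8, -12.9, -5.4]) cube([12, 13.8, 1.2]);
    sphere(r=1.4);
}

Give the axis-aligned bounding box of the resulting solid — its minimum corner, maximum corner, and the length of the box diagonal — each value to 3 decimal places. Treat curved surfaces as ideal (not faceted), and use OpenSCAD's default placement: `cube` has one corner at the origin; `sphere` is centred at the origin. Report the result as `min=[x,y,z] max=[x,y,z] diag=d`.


A = translate([-12.8, -12.9, -5.4]) cube([12, 13.8, 1.2]) → bbox [-12.8,-12.9,-5.4] .. [-0.8,0.9,-4.2]
B = sphere(r=1.4) → bbox [-1.4,-1.4,-1.4] .. [1.4,1.4,1.4]
lo = A.lo+B.lo = [-12.8-1.4, -12.9-1.4, -5.4-1.4] = [-14.200,-14.300,-6.800]
hi = A.hi+B.hi = [-0.8+1.4, 0.9+1.4, -4.2+1.4] = [0.600,2.300,-2.800]
diag = √(14.8²+16.6²+4²) = √510.6 = 22.596

min=[-14.200,-14.300,-6.800] max=[0.600,2.300,-2.800] diag=22.596


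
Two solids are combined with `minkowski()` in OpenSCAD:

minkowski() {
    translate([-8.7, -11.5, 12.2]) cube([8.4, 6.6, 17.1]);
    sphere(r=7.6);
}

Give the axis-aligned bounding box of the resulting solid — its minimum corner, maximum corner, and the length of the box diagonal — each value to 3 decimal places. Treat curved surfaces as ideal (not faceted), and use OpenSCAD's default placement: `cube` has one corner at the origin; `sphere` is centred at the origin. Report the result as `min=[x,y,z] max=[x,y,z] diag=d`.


min=[-16.300,-19.100,4.600] max=[7.300,2.700,36.900] diag=45.558

A = translate([-8.7, -11.5, 12.2]) cube([8.4, 6.6, 17.1]) → bbox [-8.7,-11.5,12.2] .. [-0.3,-4.9,29.3]
B = sphere(r=7.6) → bbox [-7.6,-7.6,-7.6] .. [7.6,7.6,7.6]
lo = A.lo+B.lo = [-8.7-7.6, -11.5-7.6, 12.2-7.6] = [-16.300,-19.100,4.600]
hi = A.hi+B.hi = [-0.3+7.6, -4.9+7.6, 29.3+7.6] = [7.300,2.700,36.900]
diag = √(23.6²+21.8²+32.3²) = √2075.49 = 45.558


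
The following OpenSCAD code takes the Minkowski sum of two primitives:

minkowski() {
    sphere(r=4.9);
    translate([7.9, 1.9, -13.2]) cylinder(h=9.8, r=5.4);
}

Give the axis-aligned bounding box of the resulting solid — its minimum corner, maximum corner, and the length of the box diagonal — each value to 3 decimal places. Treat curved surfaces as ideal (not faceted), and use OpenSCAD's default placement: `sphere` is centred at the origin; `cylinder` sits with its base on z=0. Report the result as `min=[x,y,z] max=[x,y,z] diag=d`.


A = translate([7.9, 1.9, -13.2]) cylinder(h=9.8, r=5.4) → bbox [2.5,-3.5,-13.2] .. [13.3,7.3,-3.4]
B = sphere(r=4.9) → bbox [-4.9,-4.9,-4.9] .. [4.9,4.9,4.9]
lo = A.lo+B.lo = [2.5-4.9, -3.5-4.9, -13.2-4.9] = [-2.400,-8.400,-18.100]
hi = A.hi+B.hi = [13.3+4.9, 7.3+4.9, -3.4+4.9] = [18.200,12.200,1.500]
diag = √(20.6²+20.6²+19.6²) = √1232.88 = 35.112

min=[-2.400,-8.400,-18.100] max=[18.200,12.200,1.500] diag=35.112


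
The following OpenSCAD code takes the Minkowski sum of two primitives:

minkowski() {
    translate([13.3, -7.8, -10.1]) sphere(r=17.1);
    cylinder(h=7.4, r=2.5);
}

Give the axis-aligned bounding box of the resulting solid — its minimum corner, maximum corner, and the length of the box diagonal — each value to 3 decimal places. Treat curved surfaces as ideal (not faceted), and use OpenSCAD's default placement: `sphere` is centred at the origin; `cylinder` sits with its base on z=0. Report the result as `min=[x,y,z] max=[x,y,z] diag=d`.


A = translate([13.3, -7.8, -10.1]) sphere(r=17.1) → bbox [-3.8,-24.9,-27.2] .. [30.4,9.3,7]
B = cylinder(h=7.4, r=2.5) → bbox [-2.5,-2.5,0] .. [2.5,2.5,7.4]
lo = A.lo+B.lo = [-3.8-2.5, -24.9-2.5, -27.2+0] = [-6.300,-27.400,-27.200]
hi = A.hi+B.hi = [30.4+2.5, 9.3+2.5, 7+7.4] = [32.900,11.800,14.400]
diag = √(39.2²+39.2²+41.6²) = √4803.84 = 69.310

min=[-6.300,-27.400,-27.200] max=[32.900,11.800,14.400] diag=69.310


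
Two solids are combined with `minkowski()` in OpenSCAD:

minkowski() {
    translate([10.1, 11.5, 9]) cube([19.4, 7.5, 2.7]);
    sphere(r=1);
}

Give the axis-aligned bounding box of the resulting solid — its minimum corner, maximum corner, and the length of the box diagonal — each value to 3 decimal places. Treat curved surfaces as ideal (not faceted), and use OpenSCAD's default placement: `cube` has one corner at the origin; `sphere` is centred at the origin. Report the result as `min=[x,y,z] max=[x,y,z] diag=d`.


A = translate([10.1, 11.5, 9]) cube([19.4, 7.5, 2.7]) → bbox [10.1,11.5,9] .. [29.5,19,11.7]
B = sphere(r=1) → bbox [-1,-1,-1] .. [1,1,1]
lo = A.lo+B.lo = [10.1-1, 11.5-1, 9-1] = [9.100,10.500,8.000]
hi = A.hi+B.hi = [29.5+1, 19+1, 11.7+1] = [30.500,20.000,12.700]
diag = √(21.4²+9.5²+4.7²) = √570.3 = 23.881

min=[9.100,10.500,8.000] max=[30.500,20.000,12.700] diag=23.881


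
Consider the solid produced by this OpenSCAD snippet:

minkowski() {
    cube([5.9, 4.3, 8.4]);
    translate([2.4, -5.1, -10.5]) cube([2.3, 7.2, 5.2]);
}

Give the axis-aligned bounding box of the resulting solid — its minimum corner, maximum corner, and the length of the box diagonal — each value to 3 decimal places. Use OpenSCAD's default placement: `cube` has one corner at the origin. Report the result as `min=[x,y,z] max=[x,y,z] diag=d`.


A = translate([2.4, -5.1, -10.5]) cube([2.3, 7.2, 5.2]) → bbox [2.4,-5.1,-10.5] .. [4.7,2.1,-5.3]
B = cube([5.9, 4.3, 8.4]) → bbox [0,0,0] .. [5.9,4.3,8.4]
lo = A.lo+B.lo = [2.4+0, -5.1+0, -10.5+0] = [2.400,-5.100,-10.500]
hi = A.hi+B.hi = [4.7+5.9, 2.1+4.3, -5.3+8.4] = [10.600,6.400,3.100]
diag = √(8.2²+11.5²+13.6²) = √384.45 = 19.607

min=[2.400,-5.100,-10.500] max=[10.600,6.400,3.100] diag=19.607
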